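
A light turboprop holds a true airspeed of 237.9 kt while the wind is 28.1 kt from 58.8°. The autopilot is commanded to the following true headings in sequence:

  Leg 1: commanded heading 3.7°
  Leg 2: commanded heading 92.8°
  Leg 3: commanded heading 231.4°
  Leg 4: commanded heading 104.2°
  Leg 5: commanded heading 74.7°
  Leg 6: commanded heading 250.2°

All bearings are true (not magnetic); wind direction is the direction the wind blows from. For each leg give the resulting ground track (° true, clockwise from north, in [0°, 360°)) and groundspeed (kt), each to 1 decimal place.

Leg 1: track=357.8°, groundspeed=223.0 kt
Leg 2: track=97.0°, groundspeed=215.2 kt
Leg 3: track=232.2°, groundspeed=265.8 kt
Leg 4: track=109.4°, groundspeed=219.1 kt
Leg 5: track=76.8°, groundspeed=211.0 kt
Leg 6: track=249.0°, groundspeed=265.5 kt

Leg 1: heading 3.7°; drift -5.9° → track 357.8°, groundspeed 223.0 kt
Leg 2: heading 92.8°; drift +4.2° → track 97.0°, groundspeed 215.2 kt
Leg 3: heading 231.4°; drift +0.8° → track 232.2°, groundspeed 265.8 kt
Leg 4: heading 104.2°; drift +5.2° → track 109.4°, groundspeed 219.1 kt
Leg 5: heading 74.7°; drift +2.1° → track 76.8°, groundspeed 211.0 kt
Leg 6: heading 250.2°; drift -1.2° → track 249.0°, groundspeed 265.5 kt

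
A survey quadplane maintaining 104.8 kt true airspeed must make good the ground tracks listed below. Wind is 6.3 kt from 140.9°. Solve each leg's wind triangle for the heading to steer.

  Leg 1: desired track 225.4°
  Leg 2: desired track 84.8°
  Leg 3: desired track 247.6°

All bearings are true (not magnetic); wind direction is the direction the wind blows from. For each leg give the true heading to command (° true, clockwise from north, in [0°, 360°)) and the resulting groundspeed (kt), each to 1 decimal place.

Leg 1: heading=222.0°, groundspeed=104.0 kt
Leg 2: heading=87.7°, groundspeed=101.2 kt
Leg 3: heading=244.3°, groundspeed=106.4 kt

Leg 1: desired track 225.4°; wind correction -3.4° → command heading 222.0°, groundspeed 104.0 kt
Leg 2: desired track 84.8°; wind correction +2.9° → command heading 87.7°, groundspeed 101.2 kt
Leg 3: desired track 247.6°; wind correction -3.3° → command heading 244.3°, groundspeed 106.4 kt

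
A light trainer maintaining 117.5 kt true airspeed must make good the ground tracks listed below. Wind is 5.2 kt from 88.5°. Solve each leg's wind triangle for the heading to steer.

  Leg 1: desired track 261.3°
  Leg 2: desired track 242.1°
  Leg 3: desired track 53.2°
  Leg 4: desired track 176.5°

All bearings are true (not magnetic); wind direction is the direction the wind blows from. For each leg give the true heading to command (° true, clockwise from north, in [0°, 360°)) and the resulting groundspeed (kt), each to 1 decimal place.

Leg 1: heading=261.0°, groundspeed=122.7 kt
Leg 2: heading=241.0°, groundspeed=122.1 kt
Leg 3: heading=54.7°, groundspeed=113.2 kt
Leg 4: heading=174.0°, groundspeed=117.2 kt

Leg 1: desired track 261.3°; wind correction -0.3° → command heading 261.0°, groundspeed 122.7 kt
Leg 2: desired track 242.1°; wind correction -1.1° → command heading 241.0°, groundspeed 122.1 kt
Leg 3: desired track 53.2°; wind correction +1.5° → command heading 54.7°, groundspeed 113.2 kt
Leg 4: desired track 176.5°; wind correction -2.5° → command heading 174.0°, groundspeed 117.2 kt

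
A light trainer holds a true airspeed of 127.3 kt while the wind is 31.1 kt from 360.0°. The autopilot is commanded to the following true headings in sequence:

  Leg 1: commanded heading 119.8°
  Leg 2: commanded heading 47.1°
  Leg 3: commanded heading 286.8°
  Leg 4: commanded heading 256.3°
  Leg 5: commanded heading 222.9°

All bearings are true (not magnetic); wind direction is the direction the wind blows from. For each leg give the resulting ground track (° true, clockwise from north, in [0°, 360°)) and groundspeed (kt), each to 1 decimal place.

Leg 1: track=130.5°, groundspeed=145.3 kt
Leg 2: track=59.2°, groundspeed=108.5 kt
Leg 3: track=272.7°, groundspeed=122.0 kt
Leg 4: track=243.7°, groundspeed=138.0 kt
Leg 5: track=214.9°, groundspeed=151.6 kt

Leg 1: heading 119.8°; drift +10.7° → track 130.5°, groundspeed 145.3 kt
Leg 2: heading 47.1°; drift +12.1° → track 59.2°, groundspeed 108.5 kt
Leg 3: heading 286.8°; drift -14.1° → track 272.7°, groundspeed 122.0 kt
Leg 4: heading 256.3°; drift -12.6° → track 243.7°, groundspeed 138.0 kt
Leg 5: heading 222.9°; drift -8.0° → track 214.9°, groundspeed 151.6 kt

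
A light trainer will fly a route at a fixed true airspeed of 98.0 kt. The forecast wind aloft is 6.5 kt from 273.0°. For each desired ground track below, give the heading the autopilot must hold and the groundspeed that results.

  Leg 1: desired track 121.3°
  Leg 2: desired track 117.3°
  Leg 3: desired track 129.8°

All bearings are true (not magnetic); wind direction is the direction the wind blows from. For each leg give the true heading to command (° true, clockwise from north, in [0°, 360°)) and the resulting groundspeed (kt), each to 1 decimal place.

Leg 1: heading=123.1°, groundspeed=103.7 kt
Leg 2: heading=118.9°, groundspeed=103.9 kt
Leg 3: heading=132.1°, groundspeed=103.1 kt

Leg 1: desired track 121.3°; wind correction +1.8° → command heading 123.1°, groundspeed 103.7 kt
Leg 2: desired track 117.3°; wind correction +1.6° → command heading 118.9°, groundspeed 103.9 kt
Leg 3: desired track 129.8°; wind correction +2.3° → command heading 132.1°, groundspeed 103.1 kt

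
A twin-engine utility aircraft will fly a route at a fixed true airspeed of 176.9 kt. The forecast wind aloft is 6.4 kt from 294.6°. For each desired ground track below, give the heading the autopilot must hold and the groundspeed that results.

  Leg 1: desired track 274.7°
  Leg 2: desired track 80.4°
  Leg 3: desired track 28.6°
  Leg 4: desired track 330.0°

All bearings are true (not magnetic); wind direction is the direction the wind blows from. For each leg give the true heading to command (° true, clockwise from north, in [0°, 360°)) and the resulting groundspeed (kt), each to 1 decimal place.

Leg 1: desired track 274.7°; wind correction +0.7° → command heading 275.4°, groundspeed 170.9 kt
Leg 2: desired track 80.4°; wind correction -1.2° → command heading 79.2°, groundspeed 182.2 kt
Leg 3: desired track 28.6°; wind correction -2.1° → command heading 26.5°, groundspeed 177.2 kt
Leg 4: desired track 330.0°; wind correction -1.2° → command heading 328.8°, groundspeed 171.6 kt

Leg 1: heading=275.4°, groundspeed=170.9 kt
Leg 2: heading=79.2°, groundspeed=182.2 kt
Leg 3: heading=26.5°, groundspeed=177.2 kt
Leg 4: heading=328.8°, groundspeed=171.6 kt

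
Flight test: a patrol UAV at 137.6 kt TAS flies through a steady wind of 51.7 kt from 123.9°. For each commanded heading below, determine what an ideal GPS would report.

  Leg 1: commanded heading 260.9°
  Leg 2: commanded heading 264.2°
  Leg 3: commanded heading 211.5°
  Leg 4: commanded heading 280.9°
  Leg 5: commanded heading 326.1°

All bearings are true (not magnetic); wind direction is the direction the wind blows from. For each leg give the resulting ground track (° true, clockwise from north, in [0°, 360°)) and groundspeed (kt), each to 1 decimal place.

Leg 1: track=272.3°, groundspeed=178.9 kt
Leg 2: track=274.7°, groundspeed=180.4 kt
Leg 3: track=232.4°, groundspeed=145.0 kt
Leg 4: track=287.1°, groundspeed=186.3 kt
Leg 5: track=320.1°, groundspeed=186.5 kt

Leg 1: heading 260.9°; drift +11.4° → track 272.3°, groundspeed 178.9 kt
Leg 2: heading 264.2°; drift +10.5° → track 274.7°, groundspeed 180.4 kt
Leg 3: heading 211.5°; drift +20.9° → track 232.4°, groundspeed 145.0 kt
Leg 4: heading 280.9°; drift +6.2° → track 287.1°, groundspeed 186.3 kt
Leg 5: heading 326.1°; drift -6.0° → track 320.1°, groundspeed 186.5 kt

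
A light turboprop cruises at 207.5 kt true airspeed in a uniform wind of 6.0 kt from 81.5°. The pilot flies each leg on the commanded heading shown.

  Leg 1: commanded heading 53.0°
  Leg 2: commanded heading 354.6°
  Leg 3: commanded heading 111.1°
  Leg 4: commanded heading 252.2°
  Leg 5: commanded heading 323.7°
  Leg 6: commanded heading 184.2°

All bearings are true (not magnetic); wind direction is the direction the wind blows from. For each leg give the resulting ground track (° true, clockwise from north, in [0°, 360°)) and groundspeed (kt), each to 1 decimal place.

Leg 1: track=52.2°, groundspeed=202.2 kt
Leg 2: track=352.9°, groundspeed=207.3 kt
Leg 3: track=111.9°, groundspeed=202.3 kt
Leg 4: track=252.5°, groundspeed=213.4 kt
Leg 5: track=322.3°, groundspeed=210.4 kt
Leg 6: track=185.8°, groundspeed=208.9 kt

Leg 1: heading 53.0°; drift -0.8° → track 52.2°, groundspeed 202.2 kt
Leg 2: heading 354.6°; drift -1.7° → track 352.9°, groundspeed 207.3 kt
Leg 3: heading 111.1°; drift +0.8° → track 111.9°, groundspeed 202.3 kt
Leg 4: heading 252.2°; drift +0.3° → track 252.5°, groundspeed 213.4 kt
Leg 5: heading 323.7°; drift -1.4° → track 322.3°, groundspeed 210.4 kt
Leg 6: heading 184.2°; drift +1.6° → track 185.8°, groundspeed 208.9 kt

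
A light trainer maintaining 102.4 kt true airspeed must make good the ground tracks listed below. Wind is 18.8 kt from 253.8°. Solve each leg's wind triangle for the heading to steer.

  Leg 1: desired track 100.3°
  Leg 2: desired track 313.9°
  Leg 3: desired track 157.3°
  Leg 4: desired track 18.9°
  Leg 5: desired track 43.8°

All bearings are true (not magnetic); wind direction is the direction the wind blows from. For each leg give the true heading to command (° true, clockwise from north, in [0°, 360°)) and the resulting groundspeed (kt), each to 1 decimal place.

Leg 1: heading=105.0°, groundspeed=118.9 kt
Leg 2: heading=304.7°, groundspeed=91.7 kt
Leg 3: heading=167.8°, groundspeed=102.8 kt
Leg 4: heading=10.3°, groundspeed=112.0 kt
Leg 5: heading=38.5°, groundspeed=118.2 kt

Leg 1: desired track 100.3°; wind correction +4.7° → command heading 105.0°, groundspeed 118.9 kt
Leg 2: desired track 313.9°; wind correction -9.2° → command heading 304.7°, groundspeed 91.7 kt
Leg 3: desired track 157.3°; wind correction +10.5° → command heading 167.8°, groundspeed 102.8 kt
Leg 4: desired track 18.9°; wind correction -8.6° → command heading 10.3°, groundspeed 112.0 kt
Leg 5: desired track 43.8°; wind correction -5.3° → command heading 38.5°, groundspeed 118.2 kt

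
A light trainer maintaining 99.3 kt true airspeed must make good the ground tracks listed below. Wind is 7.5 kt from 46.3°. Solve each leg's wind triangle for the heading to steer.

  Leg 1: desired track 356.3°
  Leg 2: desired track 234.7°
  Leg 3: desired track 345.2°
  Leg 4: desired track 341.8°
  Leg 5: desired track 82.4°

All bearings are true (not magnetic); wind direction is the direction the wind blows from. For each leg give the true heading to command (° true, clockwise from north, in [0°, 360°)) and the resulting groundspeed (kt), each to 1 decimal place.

Leg 1: desired track 356.3°; wind correction +3.3° → command heading 359.6°, groundspeed 94.3 kt
Leg 2: desired track 234.7°; wind correction +0.6° → command heading 235.3°, groundspeed 106.7 kt
Leg 3: desired track 345.2°; wind correction +3.8° → command heading 349.0°, groundspeed 95.5 kt
Leg 4: desired track 341.8°; wind correction +3.9° → command heading 345.7°, groundspeed 95.8 kt
Leg 5: desired track 82.4°; wind correction -2.6° → command heading 79.8°, groundspeed 93.1 kt

Leg 1: heading=359.6°, groundspeed=94.3 kt
Leg 2: heading=235.3°, groundspeed=106.7 kt
Leg 3: heading=349.0°, groundspeed=95.5 kt
Leg 4: heading=345.7°, groundspeed=95.8 kt
Leg 5: heading=79.8°, groundspeed=93.1 kt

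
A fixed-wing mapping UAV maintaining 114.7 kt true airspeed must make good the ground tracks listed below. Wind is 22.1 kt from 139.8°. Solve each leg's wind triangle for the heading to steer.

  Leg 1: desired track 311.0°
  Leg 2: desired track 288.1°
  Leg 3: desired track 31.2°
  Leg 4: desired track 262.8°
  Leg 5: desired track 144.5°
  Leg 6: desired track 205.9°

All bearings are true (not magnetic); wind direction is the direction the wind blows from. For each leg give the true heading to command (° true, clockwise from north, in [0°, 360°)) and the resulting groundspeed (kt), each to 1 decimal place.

Leg 1: desired track 311.0°; wind correction -1.7° → command heading 309.3°, groundspeed 136.5 kt
Leg 2: desired track 288.1°; wind correction -5.8° → command heading 282.3°, groundspeed 132.9 kt
Leg 3: desired track 31.2°; wind correction +10.5° → command heading 41.7°, groundspeed 119.8 kt
Leg 4: desired track 262.8°; wind correction -9.3° → command heading 253.5°, groundspeed 125.2 kt
Leg 5: desired track 144.5°; wind correction -0.9° → command heading 143.6°, groundspeed 92.7 kt
Leg 6: desired track 205.9°; wind correction -10.1° → command heading 195.8°, groundspeed 104.0 kt

Leg 1: heading=309.3°, groundspeed=136.5 kt
Leg 2: heading=282.3°, groundspeed=132.9 kt
Leg 3: heading=41.7°, groundspeed=119.8 kt
Leg 4: heading=253.5°, groundspeed=125.2 kt
Leg 5: heading=143.6°, groundspeed=92.7 kt
Leg 6: heading=195.8°, groundspeed=104.0 kt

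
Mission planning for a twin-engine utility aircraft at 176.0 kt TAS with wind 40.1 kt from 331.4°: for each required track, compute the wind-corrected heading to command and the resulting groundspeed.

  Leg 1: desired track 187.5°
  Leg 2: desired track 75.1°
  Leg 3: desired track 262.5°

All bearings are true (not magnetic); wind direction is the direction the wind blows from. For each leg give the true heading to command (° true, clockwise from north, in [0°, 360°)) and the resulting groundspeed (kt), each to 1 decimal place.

Leg 1: heading=195.2°, groundspeed=206.8 kt
Leg 2: heading=62.3°, groundspeed=181.1 kt
Leg 3: heading=274.8°, groundspeed=157.5 kt

Leg 1: desired track 187.5°; wind correction +7.7° → command heading 195.2°, groundspeed 206.8 kt
Leg 2: desired track 75.1°; wind correction -12.8° → command heading 62.3°, groundspeed 181.1 kt
Leg 3: desired track 262.5°; wind correction +12.3° → command heading 274.8°, groundspeed 157.5 kt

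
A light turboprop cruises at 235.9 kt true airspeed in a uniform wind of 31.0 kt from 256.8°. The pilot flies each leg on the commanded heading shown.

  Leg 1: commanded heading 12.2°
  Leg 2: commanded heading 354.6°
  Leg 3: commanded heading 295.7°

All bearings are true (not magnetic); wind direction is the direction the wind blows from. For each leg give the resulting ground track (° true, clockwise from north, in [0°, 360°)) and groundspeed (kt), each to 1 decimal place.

Leg 1: heading 12.2°; drift +6.4° → track 18.6°, groundspeed 250.8 kt
Leg 2: heading 354.6°; drift +7.3° → track 1.9°, groundspeed 242.1 kt
Leg 3: heading 295.7°; drift +5.3° → track 301.0°, groundspeed 212.7 kt

Leg 1: track=18.6°, groundspeed=250.8 kt
Leg 2: track=1.9°, groundspeed=242.1 kt
Leg 3: track=301.0°, groundspeed=212.7 kt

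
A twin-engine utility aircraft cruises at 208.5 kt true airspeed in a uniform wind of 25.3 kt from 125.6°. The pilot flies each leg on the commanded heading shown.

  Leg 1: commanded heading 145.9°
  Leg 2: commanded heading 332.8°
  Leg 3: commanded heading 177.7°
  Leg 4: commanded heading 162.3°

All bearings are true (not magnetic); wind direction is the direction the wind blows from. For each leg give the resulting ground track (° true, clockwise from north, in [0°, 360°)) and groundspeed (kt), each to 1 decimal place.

Leg 1: track=148.6°, groundspeed=185.0 kt
Leg 2: track=329.9°, groundspeed=231.3 kt
Leg 3: track=183.6°, groundspeed=194.0 kt
Leg 4: track=166.9°, groundspeed=188.8 kt

Leg 1: heading 145.9°; drift +2.7° → track 148.6°, groundspeed 185.0 kt
Leg 2: heading 332.8°; drift -2.9° → track 329.9°, groundspeed 231.3 kt
Leg 3: heading 177.7°; drift +5.9° → track 183.6°, groundspeed 194.0 kt
Leg 4: heading 162.3°; drift +4.6° → track 166.9°, groundspeed 188.8 kt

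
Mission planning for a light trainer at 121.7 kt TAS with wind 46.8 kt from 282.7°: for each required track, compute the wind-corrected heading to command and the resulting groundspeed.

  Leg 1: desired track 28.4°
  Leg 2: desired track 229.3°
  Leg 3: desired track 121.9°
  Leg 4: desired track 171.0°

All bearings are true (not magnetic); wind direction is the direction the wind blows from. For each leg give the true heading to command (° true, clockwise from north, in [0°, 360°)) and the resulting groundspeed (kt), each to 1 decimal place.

Leg 1: desired track 28.4°; wind correction -21.7° → command heading 6.7°, groundspeed 125.7 kt
Leg 2: desired track 229.3°; wind correction +18.0° → command heading 247.3°, groundspeed 87.9 kt
Leg 3: desired track 121.9°; wind correction +7.3° → command heading 129.2°, groundspeed 164.9 kt
Leg 4: desired track 171.0°; wind correction +20.9° → command heading 191.9°, groundspeed 131.0 kt

Leg 1: heading=6.7°, groundspeed=125.7 kt
Leg 2: heading=247.3°, groundspeed=87.9 kt
Leg 3: heading=129.2°, groundspeed=164.9 kt
Leg 4: heading=191.9°, groundspeed=131.0 kt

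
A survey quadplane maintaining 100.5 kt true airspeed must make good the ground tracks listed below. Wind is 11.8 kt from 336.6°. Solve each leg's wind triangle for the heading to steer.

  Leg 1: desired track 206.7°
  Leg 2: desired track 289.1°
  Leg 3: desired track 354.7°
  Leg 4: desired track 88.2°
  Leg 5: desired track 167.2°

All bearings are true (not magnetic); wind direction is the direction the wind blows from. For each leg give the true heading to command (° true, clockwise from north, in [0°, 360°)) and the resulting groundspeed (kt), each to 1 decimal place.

Leg 1: heading=211.9°, groundspeed=107.7 kt
Leg 2: heading=294.1°, groundspeed=92.2 kt
Leg 3: heading=352.6°, groundspeed=89.2 kt
Leg 4: heading=81.9°, groundspeed=104.2 kt
Leg 5: heading=168.4°, groundspeed=112.1 kt

Leg 1: desired track 206.7°; wind correction +5.2° → command heading 211.9°, groundspeed 107.7 kt
Leg 2: desired track 289.1°; wind correction +5.0° → command heading 294.1°, groundspeed 92.2 kt
Leg 3: desired track 354.7°; wind correction -2.1° → command heading 352.6°, groundspeed 89.2 kt
Leg 4: desired track 88.2°; wind correction -6.3° → command heading 81.9°, groundspeed 104.2 kt
Leg 5: desired track 167.2°; wind correction +1.2° → command heading 168.4°, groundspeed 112.1 kt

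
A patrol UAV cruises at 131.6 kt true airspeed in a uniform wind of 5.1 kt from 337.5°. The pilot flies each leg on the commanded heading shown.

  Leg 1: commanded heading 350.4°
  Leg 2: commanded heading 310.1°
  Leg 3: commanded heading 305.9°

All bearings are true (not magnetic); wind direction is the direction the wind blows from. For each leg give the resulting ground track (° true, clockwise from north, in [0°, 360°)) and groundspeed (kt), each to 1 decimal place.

Leg 1: heading 350.4°; drift +0.5° → track 350.9°, groundspeed 126.6 kt
Leg 2: heading 310.1°; drift -1.1° → track 309.0°, groundspeed 127.1 kt
Leg 3: heading 305.9°; drift -1.2° → track 304.7°, groundspeed 127.3 kt

Leg 1: track=350.9°, groundspeed=126.6 kt
Leg 2: track=309.0°, groundspeed=127.1 kt
Leg 3: track=304.7°, groundspeed=127.3 kt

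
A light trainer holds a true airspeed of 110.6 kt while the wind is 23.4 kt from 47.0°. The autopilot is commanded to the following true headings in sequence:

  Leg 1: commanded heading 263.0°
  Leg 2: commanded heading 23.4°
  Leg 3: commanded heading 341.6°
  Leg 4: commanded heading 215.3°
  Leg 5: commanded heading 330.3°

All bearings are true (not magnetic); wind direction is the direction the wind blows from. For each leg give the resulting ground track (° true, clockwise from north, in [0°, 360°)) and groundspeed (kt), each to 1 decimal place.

Leg 1: heading 263.0°; drift -6.1° → track 256.9°, groundspeed 130.3 kt
Leg 2: heading 23.4°; drift -6.0° → track 17.4°, groundspeed 89.6 kt
Leg 3: heading 341.6°; drift -11.9° → track 329.7°, groundspeed 103.1 kt
Leg 4: heading 215.3°; drift +2.0° → track 217.3°, groundspeed 133.6 kt
Leg 5: heading 330.3°; drift -12.2° → track 318.1°, groundspeed 107.7 kt

Leg 1: track=256.9°, groundspeed=130.3 kt
Leg 2: track=17.4°, groundspeed=89.6 kt
Leg 3: track=329.7°, groundspeed=103.1 kt
Leg 4: track=217.3°, groundspeed=133.6 kt
Leg 5: track=318.1°, groundspeed=107.7 kt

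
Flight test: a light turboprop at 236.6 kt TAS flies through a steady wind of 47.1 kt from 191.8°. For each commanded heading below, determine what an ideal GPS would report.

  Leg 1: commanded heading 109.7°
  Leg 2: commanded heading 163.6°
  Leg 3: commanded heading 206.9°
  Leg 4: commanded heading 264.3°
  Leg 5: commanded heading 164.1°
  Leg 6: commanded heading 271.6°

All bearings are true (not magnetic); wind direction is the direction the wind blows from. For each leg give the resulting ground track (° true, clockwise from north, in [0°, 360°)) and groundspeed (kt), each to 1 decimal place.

Leg 1: heading 109.7°; drift -11.5° → track 98.2°, groundspeed 234.8 kt
Leg 2: heading 163.6°; drift -6.5° → track 157.1°, groundspeed 196.4 kt
Leg 3: heading 206.9°; drift +3.7° → track 210.6°, groundspeed 191.5 kt
Leg 4: heading 264.3°; drift +11.4° → track 275.7°, groundspeed 226.9 kt
Leg 5: heading 164.1°; drift -6.4° → track 157.7°, groundspeed 196.1 kt
Leg 6: heading 271.6°; drift +11.5° → track 283.1°, groundspeed 232.9 kt

Leg 1: track=98.2°, groundspeed=234.8 kt
Leg 2: track=157.1°, groundspeed=196.4 kt
Leg 3: track=210.6°, groundspeed=191.5 kt
Leg 4: track=275.7°, groundspeed=226.9 kt
Leg 5: track=157.7°, groundspeed=196.1 kt
Leg 6: track=283.1°, groundspeed=232.9 kt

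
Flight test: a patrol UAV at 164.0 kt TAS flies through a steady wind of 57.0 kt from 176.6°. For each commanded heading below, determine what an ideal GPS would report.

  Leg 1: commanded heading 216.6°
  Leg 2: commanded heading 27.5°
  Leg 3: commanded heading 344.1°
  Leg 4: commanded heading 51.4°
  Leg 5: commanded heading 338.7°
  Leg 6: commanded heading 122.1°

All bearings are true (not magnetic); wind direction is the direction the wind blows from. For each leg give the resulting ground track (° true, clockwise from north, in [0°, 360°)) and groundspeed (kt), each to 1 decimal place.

Leg 1: track=233.5°, groundspeed=125.8 kt
Leg 2: track=19.7°, groundspeed=214.9 kt
Leg 3: track=347.3°, groundspeed=220.0 kt
Leg 4: track=38.1°, groundspeed=202.3 kt
Leg 5: track=343.3°, groundspeed=218.9 kt
Leg 6: track=102.6°, groundspeed=138.9 kt

Leg 1: heading 216.6°; drift +16.9° → track 233.5°, groundspeed 125.8 kt
Leg 2: heading 27.5°; drift -7.8° → track 19.7°, groundspeed 214.9 kt
Leg 3: heading 344.1°; drift +3.2° → track 347.3°, groundspeed 220.0 kt
Leg 4: heading 51.4°; drift -13.3° → track 38.1°, groundspeed 202.3 kt
Leg 5: heading 338.7°; drift +4.6° → track 343.3°, groundspeed 218.9 kt
Leg 6: heading 122.1°; drift -19.5° → track 102.6°, groundspeed 138.9 kt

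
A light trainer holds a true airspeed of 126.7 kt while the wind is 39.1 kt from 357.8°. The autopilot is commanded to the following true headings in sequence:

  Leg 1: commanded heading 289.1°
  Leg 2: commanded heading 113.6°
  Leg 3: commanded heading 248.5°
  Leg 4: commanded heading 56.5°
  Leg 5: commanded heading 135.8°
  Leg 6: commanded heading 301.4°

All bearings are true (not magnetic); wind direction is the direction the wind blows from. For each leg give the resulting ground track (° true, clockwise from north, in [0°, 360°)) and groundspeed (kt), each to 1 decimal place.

Leg 1: track=271.2°, groundspeed=118.2 kt
Leg 2: track=127.4°, groundspeed=148.0 kt
Leg 3: track=233.7°, groundspeed=144.4 kt
Leg 4: track=73.9°, groundspeed=111.5 kt
Leg 5: track=145.3°, groundspeed=157.9 kt
Leg 6: track=284.2°, groundspeed=110.0 kt

Leg 1: heading 289.1°; drift -17.9° → track 271.2°, groundspeed 118.2 kt
Leg 2: heading 113.6°; drift +13.8° → track 127.4°, groundspeed 148.0 kt
Leg 3: heading 248.5°; drift -14.8° → track 233.7°, groundspeed 144.4 kt
Leg 4: heading 56.5°; drift +17.4° → track 73.9°, groundspeed 111.5 kt
Leg 5: heading 135.8°; drift +9.5° → track 145.3°, groundspeed 157.9 kt
Leg 6: heading 301.4°; drift -17.2° → track 284.2°, groundspeed 110.0 kt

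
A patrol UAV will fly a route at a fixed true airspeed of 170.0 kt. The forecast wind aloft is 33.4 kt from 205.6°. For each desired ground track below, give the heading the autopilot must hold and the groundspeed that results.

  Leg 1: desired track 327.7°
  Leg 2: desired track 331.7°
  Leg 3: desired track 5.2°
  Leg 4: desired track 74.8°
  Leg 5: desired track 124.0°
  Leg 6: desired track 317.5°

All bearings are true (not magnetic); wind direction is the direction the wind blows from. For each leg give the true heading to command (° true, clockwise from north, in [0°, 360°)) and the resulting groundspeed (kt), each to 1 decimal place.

Leg 1: heading=318.1°, groundspeed=185.4 kt
Leg 2: heading=322.6°, groundspeed=187.5 kt
Leg 3: heading=1.3°, groundspeed=200.9 kt
Leg 4: heading=83.4°, groundspeed=189.9 kt
Leg 5: heading=135.2°, groundspeed=161.9 kt
Leg 6: heading=307.0°, groundspeed=179.6 kt

Leg 1: desired track 327.7°; wind correction -9.6° → command heading 318.1°, groundspeed 185.4 kt
Leg 2: desired track 331.7°; wind correction -9.1° → command heading 322.6°, groundspeed 187.5 kt
Leg 3: desired track 5.2°; wind correction -3.9° → command heading 1.3°, groundspeed 200.9 kt
Leg 4: desired track 74.8°; wind correction +8.6° → command heading 83.4°, groundspeed 189.9 kt
Leg 5: desired track 124.0°; wind correction +11.2° → command heading 135.2°, groundspeed 161.9 kt
Leg 6: desired track 317.5°; wind correction -10.5° → command heading 307.0°, groundspeed 179.6 kt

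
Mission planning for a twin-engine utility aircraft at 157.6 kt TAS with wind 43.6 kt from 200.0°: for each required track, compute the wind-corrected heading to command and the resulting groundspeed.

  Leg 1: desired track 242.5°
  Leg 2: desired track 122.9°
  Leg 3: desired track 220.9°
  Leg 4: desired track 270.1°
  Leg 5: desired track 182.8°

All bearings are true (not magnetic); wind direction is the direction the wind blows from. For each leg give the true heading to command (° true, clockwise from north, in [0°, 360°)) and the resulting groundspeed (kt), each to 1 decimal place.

Leg 1: desired track 242.5°; wind correction -10.8° → command heading 231.7°, groundspeed 122.7 kt
Leg 2: desired track 122.9°; wind correction +15.6° → command heading 138.5°, groundspeed 142.0 kt
Leg 3: desired track 220.9°; wind correction -5.7° → command heading 215.2°, groundspeed 116.1 kt
Leg 4: desired track 270.1°; wind correction -15.1° → command heading 255.0°, groundspeed 137.3 kt
Leg 5: desired track 182.8°; wind correction +4.7° → command heading 187.5°, groundspeed 115.4 kt

Leg 1: heading=231.7°, groundspeed=122.7 kt
Leg 2: heading=138.5°, groundspeed=142.0 kt
Leg 3: heading=215.2°, groundspeed=116.1 kt
Leg 4: heading=255.0°, groundspeed=137.3 kt
Leg 5: heading=187.5°, groundspeed=115.4 kt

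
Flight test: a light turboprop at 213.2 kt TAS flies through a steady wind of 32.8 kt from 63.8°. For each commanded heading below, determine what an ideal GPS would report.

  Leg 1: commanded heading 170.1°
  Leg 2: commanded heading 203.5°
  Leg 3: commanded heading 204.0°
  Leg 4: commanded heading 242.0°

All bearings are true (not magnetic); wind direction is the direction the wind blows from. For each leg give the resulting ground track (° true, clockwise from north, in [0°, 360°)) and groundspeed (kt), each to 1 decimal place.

Leg 1: heading 170.1°; drift +8.1° → track 178.2°, groundspeed 224.6 kt
Leg 2: heading 203.5°; drift +5.1° → track 208.6°, groundspeed 239.2 kt
Leg 3: heading 204.0°; drift +5.0° → track 209.0°, groundspeed 239.3 kt
Leg 4: heading 242.0°; drift +0.2° → track 242.2°, groundspeed 246.0 kt

Leg 1: track=178.2°, groundspeed=224.6 kt
Leg 2: track=208.6°, groundspeed=239.2 kt
Leg 3: track=209.0°, groundspeed=239.3 kt
Leg 4: track=242.2°, groundspeed=246.0 kt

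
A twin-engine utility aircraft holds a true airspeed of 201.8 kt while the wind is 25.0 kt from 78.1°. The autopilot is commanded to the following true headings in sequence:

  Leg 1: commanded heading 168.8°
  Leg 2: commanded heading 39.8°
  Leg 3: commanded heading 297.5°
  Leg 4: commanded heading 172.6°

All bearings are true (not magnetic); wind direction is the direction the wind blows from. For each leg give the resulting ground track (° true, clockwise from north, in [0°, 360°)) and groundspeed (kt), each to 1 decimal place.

Leg 1: track=175.9°, groundspeed=203.6 kt
Leg 2: track=34.9°, groundspeed=182.8 kt
Leg 3: track=293.4°, groundspeed=221.7 kt
Leg 4: track=179.6°, groundspeed=205.3 kt

Leg 1: heading 168.8°; drift +7.1° → track 175.9°, groundspeed 203.6 kt
Leg 2: heading 39.8°; drift -4.9° → track 34.9°, groundspeed 182.8 kt
Leg 3: heading 297.5°; drift -4.1° → track 293.4°, groundspeed 221.7 kt
Leg 4: heading 172.6°; drift +7.0° → track 179.6°, groundspeed 205.3 kt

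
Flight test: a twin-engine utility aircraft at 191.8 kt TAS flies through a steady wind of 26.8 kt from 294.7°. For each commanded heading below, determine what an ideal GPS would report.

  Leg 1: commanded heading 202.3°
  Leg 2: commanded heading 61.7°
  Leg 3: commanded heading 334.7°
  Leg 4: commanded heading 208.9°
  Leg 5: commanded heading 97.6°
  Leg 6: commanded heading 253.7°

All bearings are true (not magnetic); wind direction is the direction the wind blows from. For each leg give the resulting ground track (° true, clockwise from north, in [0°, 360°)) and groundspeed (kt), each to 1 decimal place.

Leg 1: heading 202.3°; drift -7.9° → track 194.4°, groundspeed 194.8 kt
Leg 2: heading 61.7°; drift +5.9° → track 67.6°, groundspeed 209.0 kt
Leg 3: heading 334.7°; drift +5.7° → track 340.4°, groundspeed 172.1 kt
Leg 4: heading 208.9°; drift -8.0° → track 200.9°, groundspeed 191.7 kt
Leg 5: heading 97.6°; drift +2.1° → track 99.7°, groundspeed 217.6 kt
Leg 6: heading 253.7°; drift -5.9° → track 247.8°, groundspeed 172.5 kt

Leg 1: track=194.4°, groundspeed=194.8 kt
Leg 2: track=67.6°, groundspeed=209.0 kt
Leg 3: track=340.4°, groundspeed=172.1 kt
Leg 4: track=200.9°, groundspeed=191.7 kt
Leg 5: track=99.7°, groundspeed=217.6 kt
Leg 6: track=247.8°, groundspeed=172.5 kt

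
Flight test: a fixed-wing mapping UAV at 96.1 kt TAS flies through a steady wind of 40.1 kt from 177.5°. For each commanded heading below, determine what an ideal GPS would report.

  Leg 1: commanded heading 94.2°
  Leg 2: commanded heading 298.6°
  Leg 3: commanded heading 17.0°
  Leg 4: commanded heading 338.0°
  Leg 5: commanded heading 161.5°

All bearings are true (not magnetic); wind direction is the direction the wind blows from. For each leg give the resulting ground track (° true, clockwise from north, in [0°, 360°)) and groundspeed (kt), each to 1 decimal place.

Leg 1: track=70.7°, groundspeed=99.7 kt
Leg 2: track=315.0°, groundspeed=121.8 kt
Leg 3: track=11.3°, groundspeed=134.6 kt
Leg 4: track=343.7°, groundspeed=134.6 kt
Leg 5: track=150.6°, groundspeed=58.6 kt

Leg 1: heading 94.2°; drift -23.5° → track 70.7°, groundspeed 99.7 kt
Leg 2: heading 298.6°; drift +16.4° → track 315.0°, groundspeed 121.8 kt
Leg 3: heading 17.0°; drift -5.7° → track 11.3°, groundspeed 134.6 kt
Leg 4: heading 338.0°; drift +5.7° → track 343.7°, groundspeed 134.6 kt
Leg 5: heading 161.5°; drift -10.9° → track 150.6°, groundspeed 58.6 kt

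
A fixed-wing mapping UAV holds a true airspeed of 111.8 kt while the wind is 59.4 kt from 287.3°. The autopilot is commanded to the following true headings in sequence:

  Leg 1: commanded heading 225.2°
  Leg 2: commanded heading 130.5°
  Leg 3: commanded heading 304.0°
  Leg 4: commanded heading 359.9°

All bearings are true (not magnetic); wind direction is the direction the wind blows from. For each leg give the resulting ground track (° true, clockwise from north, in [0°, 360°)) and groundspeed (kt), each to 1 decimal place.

Leg 1: track=193.2°, groundspeed=99.1 kt
Leg 2: track=122.5°, groundspeed=168.0 kt
Leg 3: track=321.3°, groundspeed=57.5 kt
Leg 4: track=31.0°, groundspeed=109.8 kt

Leg 1: heading 225.2°; drift -32.0° → track 193.2°, groundspeed 99.1 kt
Leg 2: heading 130.5°; drift -8.0° → track 122.5°, groundspeed 168.0 kt
Leg 3: heading 304.0°; drift +17.3° → track 321.3°, groundspeed 57.5 kt
Leg 4: heading 359.9°; drift +31.1° → track 31.0°, groundspeed 109.8 kt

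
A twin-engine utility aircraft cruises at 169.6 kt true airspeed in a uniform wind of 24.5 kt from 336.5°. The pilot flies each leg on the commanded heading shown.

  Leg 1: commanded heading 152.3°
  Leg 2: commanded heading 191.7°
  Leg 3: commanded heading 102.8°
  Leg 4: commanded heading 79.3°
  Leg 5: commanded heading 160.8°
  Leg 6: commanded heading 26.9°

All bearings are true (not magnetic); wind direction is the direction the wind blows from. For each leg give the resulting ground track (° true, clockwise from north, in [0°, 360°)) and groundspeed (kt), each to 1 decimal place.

Leg 1: heading 152.3°; drift +0.5° → track 152.8°, groundspeed 194.0 kt
Leg 2: heading 191.7°; drift -4.3° → track 187.4°, groundspeed 190.1 kt
Leg 3: heading 102.8°; drift +6.1° → track 108.9°, groundspeed 185.2 kt
Leg 4: heading 79.3°; drift +7.8° → track 87.1°, groundspeed 176.7 kt
Leg 5: heading 160.8°; drift -0.5° → track 160.3°, groundspeed 194.0 kt
Leg 6: heading 26.9°; drift +7.0° → track 33.9°, groundspeed 155.1 kt

Leg 1: track=152.8°, groundspeed=194.0 kt
Leg 2: track=187.4°, groundspeed=190.1 kt
Leg 3: track=108.9°, groundspeed=185.2 kt
Leg 4: track=87.1°, groundspeed=176.7 kt
Leg 5: track=160.3°, groundspeed=194.0 kt
Leg 6: track=33.9°, groundspeed=155.1 kt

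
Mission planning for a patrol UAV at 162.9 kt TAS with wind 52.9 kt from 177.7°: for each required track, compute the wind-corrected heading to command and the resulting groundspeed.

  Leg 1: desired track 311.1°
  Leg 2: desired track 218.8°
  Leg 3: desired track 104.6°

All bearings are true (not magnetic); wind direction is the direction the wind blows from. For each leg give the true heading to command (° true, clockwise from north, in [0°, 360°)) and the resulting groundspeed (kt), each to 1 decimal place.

Leg 1: desired track 311.1°; wind correction -13.6° → command heading 297.5°, groundspeed 194.6 kt
Leg 2: desired track 218.8°; wind correction -12.3° → command heading 206.5°, groundspeed 119.3 kt
Leg 3: desired track 104.6°; wind correction +18.1° → command heading 122.7°, groundspeed 139.5 kt

Leg 1: heading=297.5°, groundspeed=194.6 kt
Leg 2: heading=206.5°, groundspeed=119.3 kt
Leg 3: heading=122.7°, groundspeed=139.5 kt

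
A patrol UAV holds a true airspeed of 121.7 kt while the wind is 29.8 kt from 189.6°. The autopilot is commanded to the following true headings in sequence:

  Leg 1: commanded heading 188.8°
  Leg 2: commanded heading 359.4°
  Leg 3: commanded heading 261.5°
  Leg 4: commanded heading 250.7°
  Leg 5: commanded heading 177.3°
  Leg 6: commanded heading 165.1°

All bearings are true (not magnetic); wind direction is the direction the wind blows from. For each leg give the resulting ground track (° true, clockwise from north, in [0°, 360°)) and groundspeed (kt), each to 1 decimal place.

Leg 1: heading 188.8°; drift -0.3° → track 188.5°, groundspeed 91.9 kt
Leg 2: heading 359.4°; drift +2.0° → track 1.4°, groundspeed 151.1 kt
Leg 3: heading 261.5°; drift +14.1° → track 275.6°, groundspeed 116.0 kt
Leg 4: heading 250.7°; drift +13.7° → track 264.4°, groundspeed 110.4 kt
Leg 5: heading 177.3°; drift -3.9° → track 173.4°, groundspeed 92.8 kt
Leg 6: heading 165.1°; drift -7.4° → track 157.7°, groundspeed 95.4 kt

Leg 1: track=188.5°, groundspeed=91.9 kt
Leg 2: track=1.4°, groundspeed=151.1 kt
Leg 3: track=275.6°, groundspeed=116.0 kt
Leg 4: track=264.4°, groundspeed=110.4 kt
Leg 5: track=173.4°, groundspeed=92.8 kt
Leg 6: track=157.7°, groundspeed=95.4 kt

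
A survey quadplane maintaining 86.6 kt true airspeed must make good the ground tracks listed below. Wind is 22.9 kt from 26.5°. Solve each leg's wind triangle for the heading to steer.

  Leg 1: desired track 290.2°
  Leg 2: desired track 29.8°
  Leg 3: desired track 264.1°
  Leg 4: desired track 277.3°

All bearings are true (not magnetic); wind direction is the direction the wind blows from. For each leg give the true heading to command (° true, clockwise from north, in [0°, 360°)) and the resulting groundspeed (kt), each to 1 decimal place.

Leg 1: desired track 290.2°; wind correction +15.2° → command heading 305.4°, groundspeed 86.1 kt
Leg 2: desired track 29.8°; wind correction -0.9° → command heading 28.9°, groundspeed 63.7 kt
Leg 3: desired track 264.1°; wind correction +12.9° → command heading 277.0°, groundspeed 96.7 kt
Leg 4: desired track 277.3°; wind correction +14.5° → command heading 291.8°, groundspeed 91.4 kt

Leg 1: heading=305.4°, groundspeed=86.1 kt
Leg 2: heading=28.9°, groundspeed=63.7 kt
Leg 3: heading=277.0°, groundspeed=96.7 kt
Leg 4: heading=291.8°, groundspeed=91.4 kt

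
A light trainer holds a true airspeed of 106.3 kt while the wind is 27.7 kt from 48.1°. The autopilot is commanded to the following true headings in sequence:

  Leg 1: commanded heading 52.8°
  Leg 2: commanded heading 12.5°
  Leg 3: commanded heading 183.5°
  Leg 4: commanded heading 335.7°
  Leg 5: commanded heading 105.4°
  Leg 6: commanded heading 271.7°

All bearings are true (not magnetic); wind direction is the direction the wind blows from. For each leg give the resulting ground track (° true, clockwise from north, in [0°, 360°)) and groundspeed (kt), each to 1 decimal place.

Leg 1: heading 52.8°; drift +1.7° → track 54.5°, groundspeed 78.7 kt
Leg 2: heading 12.5°; drift -10.9° → track 1.6°, groundspeed 85.3 kt
Leg 3: heading 183.5°; drift +8.8° → track 192.3°, groundspeed 127.5 kt
Leg 4: heading 335.7°; drift -15.1° → track 320.6°, groundspeed 101.4 kt
Leg 5: heading 105.4°; drift +14.3° → track 119.7°, groundspeed 94.3 kt
Leg 6: heading 271.7°; drift -8.6° → track 263.1°, groundspeed 127.8 kt

Leg 1: track=54.5°, groundspeed=78.7 kt
Leg 2: track=1.6°, groundspeed=85.3 kt
Leg 3: track=192.3°, groundspeed=127.5 kt
Leg 4: track=320.6°, groundspeed=101.4 kt
Leg 5: track=119.7°, groundspeed=94.3 kt
Leg 6: track=263.1°, groundspeed=127.8 kt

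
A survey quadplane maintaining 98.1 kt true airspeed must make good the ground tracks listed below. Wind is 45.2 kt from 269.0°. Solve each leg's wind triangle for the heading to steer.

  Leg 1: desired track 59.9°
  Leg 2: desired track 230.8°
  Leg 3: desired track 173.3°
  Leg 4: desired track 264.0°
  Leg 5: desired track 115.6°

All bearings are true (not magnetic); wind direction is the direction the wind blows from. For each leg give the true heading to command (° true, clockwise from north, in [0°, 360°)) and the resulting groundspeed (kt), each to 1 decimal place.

Leg 1: desired track 59.9°; wind correction -12.9° → command heading 47.0°, groundspeed 135.1 kt
Leg 2: desired track 230.8°; wind correction +16.6° → command heading 247.4°, groundspeed 58.5 kt
Leg 3: desired track 173.3°; wind correction +27.3° → command heading 200.6°, groundspeed 91.7 kt
Leg 4: desired track 264.0°; wind correction +2.3° → command heading 266.3°, groundspeed 53.0 kt
Leg 5: desired track 115.6°; wind correction +11.9° → command heading 127.5°, groundspeed 136.4 kt

Leg 1: heading=47.0°, groundspeed=135.1 kt
Leg 2: heading=247.4°, groundspeed=58.5 kt
Leg 3: heading=200.6°, groundspeed=91.7 kt
Leg 4: heading=266.3°, groundspeed=53.0 kt
Leg 5: heading=127.5°, groundspeed=136.4 kt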